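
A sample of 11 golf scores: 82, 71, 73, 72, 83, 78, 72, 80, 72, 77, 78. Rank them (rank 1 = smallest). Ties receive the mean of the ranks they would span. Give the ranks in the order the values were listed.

10, 1, 5, 3, 11, 7.5, 3, 9, 3, 6, 7.5

Sorted (ascending): 71, 72, 72, 72, 73, 77, 78, 78, 80, 82, 83
The 3 values of 72 occupy positions 2–4 → average rank 3.
The 2 values of 78 occupy positions 7–8 → average rank (7+8)/2 = 7.5.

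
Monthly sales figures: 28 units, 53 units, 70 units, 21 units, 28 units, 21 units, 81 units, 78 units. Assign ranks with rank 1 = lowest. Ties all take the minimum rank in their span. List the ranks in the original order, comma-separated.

Sorted (ascending): 21, 21, 28, 28, 53, 70, 78, 81
The 2 values of 21 occupy positions 1–2 → each gets rank 1.
The 2 values of 28 occupy positions 3–4 → each gets rank 3.

3, 5, 6, 1, 3, 1, 8, 7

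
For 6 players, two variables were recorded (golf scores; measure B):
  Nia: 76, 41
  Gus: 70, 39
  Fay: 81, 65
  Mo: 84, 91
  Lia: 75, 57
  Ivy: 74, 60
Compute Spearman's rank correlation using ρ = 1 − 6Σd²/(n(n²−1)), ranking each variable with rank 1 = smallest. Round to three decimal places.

Ranks of variable 1: 4, 1, 5, 6, 3, 2
Ranks of variable 2: 2, 1, 5, 6, 3, 4
d = r₁ − r₂: 2, 0, 0, 0, 0, -2
d²: 4, 0, 0, 0, 0, 4; Σd² = 8
ρ = 1 − 6·8/(6·35) = 1 − 48/210 = 0.771

0.771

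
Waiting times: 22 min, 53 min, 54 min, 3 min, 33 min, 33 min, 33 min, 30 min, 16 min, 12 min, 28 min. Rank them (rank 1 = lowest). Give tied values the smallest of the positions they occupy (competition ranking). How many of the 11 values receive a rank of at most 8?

Sorted (ascending): 3, 12, 16, 22, 28, 30, 33, 33, 33, 53, 54
The 3 values of 33 occupy positions 7–9 → each gets rank 7.
Ranks ≤ 8: {1, 2, 3, 4, 5, 6, 7, 7, 7} → 9 values.

9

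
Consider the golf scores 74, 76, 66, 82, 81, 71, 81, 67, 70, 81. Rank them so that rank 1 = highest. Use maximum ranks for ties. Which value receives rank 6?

Sorted (descending): 82, 81, 81, 81, 76, 74, 71, 70, 67, 66
The 3 values of 81 occupy positions 2–4 → each gets rank 4.
Rank 6 → value 74.

74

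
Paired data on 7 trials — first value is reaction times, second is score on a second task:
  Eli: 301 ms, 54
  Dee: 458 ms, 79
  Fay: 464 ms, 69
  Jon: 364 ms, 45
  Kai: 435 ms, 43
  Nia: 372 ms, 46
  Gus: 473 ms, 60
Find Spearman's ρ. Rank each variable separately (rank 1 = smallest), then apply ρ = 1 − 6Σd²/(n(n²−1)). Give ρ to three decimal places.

Ranks of variable 1: 1, 5, 6, 2, 4, 3, 7
Ranks of variable 2: 4, 7, 6, 2, 1, 3, 5
d = r₁ − r₂: -3, -2, 0, 0, 3, 0, 2
d²: 9, 4, 0, 0, 9, 0, 4; Σd² = 26
ρ = 1 − 6·26/(7·48) = 1 − 156/336 = 0.536

0.536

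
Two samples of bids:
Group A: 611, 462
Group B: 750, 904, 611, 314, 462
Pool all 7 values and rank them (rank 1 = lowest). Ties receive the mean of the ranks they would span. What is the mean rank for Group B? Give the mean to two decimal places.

4.20

Sorted (ascending): 314, 462, 462, 611, 611, 750, 904
The 2 values of 462 occupy positions 2–3 → average rank (2+3)/2 = 2.5.
The 2 values of 611 occupy positions 4–5 → average rank (4+5)/2 = 4.5.
Group B values → pooled ranks: 750→6, 904→7, 611→4.5, 314→1, 462→2.5
Mean rank = (6 + 7 + 4.5 + 1 + 2.5) / 5 = 4.20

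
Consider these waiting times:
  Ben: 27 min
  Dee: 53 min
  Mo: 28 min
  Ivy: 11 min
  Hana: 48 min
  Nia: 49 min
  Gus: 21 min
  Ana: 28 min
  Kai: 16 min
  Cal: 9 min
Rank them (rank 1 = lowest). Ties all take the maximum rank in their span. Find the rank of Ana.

7

Sorted (ascending): 9, 11, 16, 21, 27, 28, 28, 48, 49, 53
The 2 values of 28 occupy positions 6–7 → each gets rank 7.
Ana has value 28 min → rank 7.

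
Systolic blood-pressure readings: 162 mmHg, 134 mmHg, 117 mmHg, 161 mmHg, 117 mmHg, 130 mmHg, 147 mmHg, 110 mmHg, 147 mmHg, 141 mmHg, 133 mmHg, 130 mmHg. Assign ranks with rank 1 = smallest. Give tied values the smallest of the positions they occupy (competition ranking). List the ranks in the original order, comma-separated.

12, 7, 2, 11, 2, 4, 9, 1, 9, 8, 6, 4

Sorted (ascending): 110, 117, 117, 130, 130, 133, 134, 141, 147, 147, 161, 162
The 2 values of 117 occupy positions 2–3 → each gets rank 2.
The 2 values of 130 occupy positions 4–5 → each gets rank 4.
The 2 values of 147 occupy positions 9–10 → each gets rank 9.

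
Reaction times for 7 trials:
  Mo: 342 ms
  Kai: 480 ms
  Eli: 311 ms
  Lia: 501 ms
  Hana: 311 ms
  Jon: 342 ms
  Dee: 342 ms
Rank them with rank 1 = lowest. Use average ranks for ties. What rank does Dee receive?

4

Sorted (ascending): 311, 311, 342, 342, 342, 480, 501
The 2 values of 311 occupy positions 1–2 → average rank (1+2)/2 = 1.5.
The 3 values of 342 occupy positions 3–5 → average rank 4.
Dee has value 342 ms → rank 4.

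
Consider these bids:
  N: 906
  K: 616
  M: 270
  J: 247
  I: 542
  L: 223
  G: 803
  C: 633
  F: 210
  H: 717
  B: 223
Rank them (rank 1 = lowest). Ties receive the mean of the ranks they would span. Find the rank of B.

Sorted (ascending): 210, 223, 223, 247, 270, 542, 616, 633, 717, 803, 906
The 2 values of 223 occupy positions 2–3 → average rank (2+3)/2 = 2.5.
B has value 223 → rank 2.5.

2.5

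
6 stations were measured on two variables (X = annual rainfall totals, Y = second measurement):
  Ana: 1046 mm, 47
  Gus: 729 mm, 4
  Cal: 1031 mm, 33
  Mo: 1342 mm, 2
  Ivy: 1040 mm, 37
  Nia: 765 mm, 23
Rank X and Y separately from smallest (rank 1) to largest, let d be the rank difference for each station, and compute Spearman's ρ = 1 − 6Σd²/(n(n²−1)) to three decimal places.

0.143

Ranks of variable 1: 5, 1, 3, 6, 4, 2
Ranks of variable 2: 6, 2, 4, 1, 5, 3
d = r₁ − r₂: -1, -1, -1, 5, -1, -1
d²: 1, 1, 1, 25, 1, 1; Σd² = 30
ρ = 1 − 6·30/(6·35) = 1 − 180/210 = 0.143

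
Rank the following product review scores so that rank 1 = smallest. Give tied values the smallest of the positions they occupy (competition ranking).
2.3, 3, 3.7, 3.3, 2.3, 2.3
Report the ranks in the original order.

1, 4, 6, 5, 1, 1

Sorted (ascending): 2.3, 2.3, 2.3, 3, 3.3, 3.7
The 3 values of 2.3 occupy positions 1–3 → each gets rank 1.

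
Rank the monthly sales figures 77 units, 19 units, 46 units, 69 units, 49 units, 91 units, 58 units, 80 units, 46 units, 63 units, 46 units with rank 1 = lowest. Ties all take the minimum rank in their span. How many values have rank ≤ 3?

Sorted (ascending): 19, 46, 46, 46, 49, 58, 63, 69, 77, 80, 91
The 3 values of 46 occupy positions 2–4 → each gets rank 2.
Ranks ≤ 3: {1, 2, 2, 2} → 4 values.

4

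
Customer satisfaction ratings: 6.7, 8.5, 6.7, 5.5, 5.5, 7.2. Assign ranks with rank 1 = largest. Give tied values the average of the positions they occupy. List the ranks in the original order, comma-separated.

3.5, 1, 3.5, 5.5, 5.5, 2

Sorted (descending): 8.5, 7.2, 6.7, 6.7, 5.5, 5.5
The 2 values of 6.7 occupy positions 3–4 → average rank (3+4)/2 = 3.5.
The 2 values of 5.5 occupy positions 5–6 → average rank (5+6)/2 = 5.5.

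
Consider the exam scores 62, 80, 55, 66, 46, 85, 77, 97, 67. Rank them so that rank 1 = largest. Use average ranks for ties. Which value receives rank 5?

67

Sorted (descending): 97, 85, 80, 77, 67, 66, 62, 55, 46
No ties — each value takes its position as its rank.
Rank 5 → value 67.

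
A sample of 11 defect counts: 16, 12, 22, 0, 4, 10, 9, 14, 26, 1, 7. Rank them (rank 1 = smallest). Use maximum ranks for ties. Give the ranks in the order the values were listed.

9, 7, 10, 1, 3, 6, 5, 8, 11, 2, 4

Sorted (ascending): 0, 1, 4, 7, 9, 10, 12, 14, 16, 22, 26
No ties — each value takes its position as its rank.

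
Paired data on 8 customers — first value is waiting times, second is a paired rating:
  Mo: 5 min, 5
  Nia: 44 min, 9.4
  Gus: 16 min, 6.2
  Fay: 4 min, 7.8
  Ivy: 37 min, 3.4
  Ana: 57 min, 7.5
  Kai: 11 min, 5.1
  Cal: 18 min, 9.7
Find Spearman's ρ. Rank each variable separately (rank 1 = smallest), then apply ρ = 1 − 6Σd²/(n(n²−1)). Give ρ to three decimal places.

0.190

Ranks of variable 1: 2, 7, 4, 1, 6, 8, 3, 5
Ranks of variable 2: 2, 7, 4, 6, 1, 5, 3, 8
d = r₁ − r₂: 0, 0, 0, -5, 5, 3, 0, -3
d²: 0, 0, 0, 25, 25, 9, 0, 9; Σd² = 68
ρ = 1 − 6·68/(8·63) = 1 − 408/504 = 0.190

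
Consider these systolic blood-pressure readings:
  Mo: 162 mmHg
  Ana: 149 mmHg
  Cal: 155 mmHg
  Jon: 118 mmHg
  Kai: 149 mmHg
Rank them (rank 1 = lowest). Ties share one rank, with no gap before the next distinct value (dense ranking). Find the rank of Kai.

Sorted (ascending): 118, 149, 149, 155, 162
The 2 values of 149 share dense rank 2.
Remaining distinct values take the next consecutive integers.
Kai has value 149 mmHg → rank 2.

2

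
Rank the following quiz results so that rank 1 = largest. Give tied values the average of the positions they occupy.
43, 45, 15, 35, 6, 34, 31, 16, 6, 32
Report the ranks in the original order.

2, 1, 8, 3, 9.5, 4, 6, 7, 9.5, 5

Sorted (descending): 45, 43, 35, 34, 32, 31, 16, 15, 6, 6
The 2 values of 6 occupy positions 9–10 → average rank (9+10)/2 = 9.5.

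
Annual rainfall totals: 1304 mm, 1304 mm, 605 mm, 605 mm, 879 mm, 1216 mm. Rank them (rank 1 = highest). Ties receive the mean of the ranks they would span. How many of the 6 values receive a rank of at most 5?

4

Sorted (descending): 1304, 1304, 1216, 879, 605, 605
The 2 values of 1304 occupy positions 1–2 → average rank (1+2)/2 = 1.5.
The 2 values of 605 occupy positions 5–6 → average rank (5+6)/2 = 5.5.
Ranks ≤ 5: {1.5, 1.5, 3, 4} → 4 values.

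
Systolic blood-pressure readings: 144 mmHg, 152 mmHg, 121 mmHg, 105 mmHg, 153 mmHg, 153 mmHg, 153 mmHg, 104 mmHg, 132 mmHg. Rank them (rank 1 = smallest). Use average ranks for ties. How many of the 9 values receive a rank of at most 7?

Sorted (ascending): 104, 105, 121, 132, 144, 152, 153, 153, 153
The 3 values of 153 occupy positions 7–9 → average rank 8.
Ranks ≤ 7: {1, 2, 3, 4, 5, 6} → 6 values.

6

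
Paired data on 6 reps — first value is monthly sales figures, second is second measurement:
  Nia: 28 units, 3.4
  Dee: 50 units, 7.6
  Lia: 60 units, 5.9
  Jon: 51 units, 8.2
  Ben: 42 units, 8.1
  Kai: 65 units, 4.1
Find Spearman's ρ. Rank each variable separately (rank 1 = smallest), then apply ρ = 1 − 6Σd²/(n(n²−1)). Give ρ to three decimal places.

0.029

Ranks of variable 1: 1, 3, 5, 4, 2, 6
Ranks of variable 2: 1, 4, 3, 6, 5, 2
d = r₁ − r₂: 0, -1, 2, -2, -3, 4
d²: 0, 1, 4, 4, 9, 16; Σd² = 34
ρ = 1 − 6·34/(6·35) = 1 − 204/210 = 0.029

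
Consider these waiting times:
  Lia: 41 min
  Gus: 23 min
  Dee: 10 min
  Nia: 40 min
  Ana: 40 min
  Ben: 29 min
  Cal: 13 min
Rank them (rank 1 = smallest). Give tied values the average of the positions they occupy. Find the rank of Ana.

Sorted (ascending): 10, 13, 23, 29, 40, 40, 41
The 2 values of 40 occupy positions 5–6 → average rank (5+6)/2 = 5.5.
Ana has value 40 min → rank 5.5.

5.5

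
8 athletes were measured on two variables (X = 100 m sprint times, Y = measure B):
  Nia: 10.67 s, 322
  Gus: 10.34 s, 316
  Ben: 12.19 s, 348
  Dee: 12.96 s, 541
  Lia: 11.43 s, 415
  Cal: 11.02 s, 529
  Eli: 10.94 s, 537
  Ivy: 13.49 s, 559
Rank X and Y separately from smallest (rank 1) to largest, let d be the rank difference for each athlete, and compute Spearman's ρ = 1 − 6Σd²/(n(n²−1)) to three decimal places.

Ranks of variable 1: 2, 1, 6, 7, 5, 4, 3, 8
Ranks of variable 2: 2, 1, 3, 7, 4, 5, 6, 8
d = r₁ − r₂: 0, 0, 3, 0, 1, -1, -3, 0
d²: 0, 0, 9, 0, 1, 1, 9, 0; Σd² = 20
ρ = 1 − 6·20/(8·63) = 1 − 120/504 = 0.762

0.762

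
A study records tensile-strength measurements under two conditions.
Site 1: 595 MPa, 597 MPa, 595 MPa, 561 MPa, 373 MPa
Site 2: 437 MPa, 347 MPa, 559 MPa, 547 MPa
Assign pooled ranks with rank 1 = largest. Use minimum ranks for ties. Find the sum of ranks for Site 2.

27

Sorted (descending): 597, 595, 595, 561, 559, 547, 437, 373, 347
The 2 values of 595 occupy positions 2–3 → each gets rank 2.
Site 2 values → pooled ranks: 437→7, 347→9, 559→5, 547→6
Rank sum = 7 + 9 + 5 + 6 = 27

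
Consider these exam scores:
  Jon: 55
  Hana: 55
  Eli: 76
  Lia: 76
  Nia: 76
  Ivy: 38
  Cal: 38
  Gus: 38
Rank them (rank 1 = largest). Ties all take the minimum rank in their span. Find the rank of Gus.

Sorted (descending): 76, 76, 76, 55, 55, 38, 38, 38
The 3 values of 76 occupy positions 1–3 → each gets rank 1.
The 2 values of 55 occupy positions 4–5 → each gets rank 4.
The 3 values of 38 occupy positions 6–8 → each gets rank 6.
Gus has value 38 → rank 6.

6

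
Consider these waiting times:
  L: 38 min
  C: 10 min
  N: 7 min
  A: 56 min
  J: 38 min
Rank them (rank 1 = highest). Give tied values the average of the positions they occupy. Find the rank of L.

2.5

Sorted (descending): 56, 38, 38, 10, 7
The 2 values of 38 occupy positions 2–3 → average rank (2+3)/2 = 2.5.
L has value 38 min → rank 2.5.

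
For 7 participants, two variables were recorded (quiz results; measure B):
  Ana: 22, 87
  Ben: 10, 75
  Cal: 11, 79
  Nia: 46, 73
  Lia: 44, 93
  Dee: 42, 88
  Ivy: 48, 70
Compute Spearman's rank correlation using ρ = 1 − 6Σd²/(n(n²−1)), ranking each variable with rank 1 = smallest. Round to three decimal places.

-0.286

Ranks of variable 1: 3, 1, 2, 6, 5, 4, 7
Ranks of variable 2: 5, 3, 4, 2, 7, 6, 1
d = r₁ − r₂: -2, -2, -2, 4, -2, -2, 6
d²: 4, 4, 4, 16, 4, 4, 36; Σd² = 72
ρ = 1 − 6·72/(7·48) = 1 − 432/336 = -0.286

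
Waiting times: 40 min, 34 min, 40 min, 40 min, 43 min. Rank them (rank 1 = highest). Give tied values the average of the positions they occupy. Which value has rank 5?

Sorted (descending): 43, 40, 40, 40, 34
The 3 values of 40 occupy positions 2–4 → average rank 3.
Rank 5 → value 34.

34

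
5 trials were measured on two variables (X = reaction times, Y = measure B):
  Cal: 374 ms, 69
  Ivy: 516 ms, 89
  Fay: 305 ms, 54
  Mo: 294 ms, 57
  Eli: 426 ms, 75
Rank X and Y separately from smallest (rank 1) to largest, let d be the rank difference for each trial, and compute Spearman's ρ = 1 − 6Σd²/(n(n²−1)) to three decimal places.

0.900

Ranks of variable 1: 3, 5, 2, 1, 4
Ranks of variable 2: 3, 5, 1, 2, 4
d = r₁ − r₂: 0, 0, 1, -1, 0
d²: 0, 0, 1, 1, 0; Σd² = 2
ρ = 1 − 6·2/(5·24) = 1 − 12/120 = 0.900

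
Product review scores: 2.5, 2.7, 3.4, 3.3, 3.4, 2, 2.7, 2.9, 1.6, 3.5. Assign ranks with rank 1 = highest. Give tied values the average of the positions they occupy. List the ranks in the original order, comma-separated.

Sorted (descending): 3.5, 3.4, 3.4, 3.3, 2.9, 2.7, 2.7, 2.5, 2, 1.6
The 2 values of 3.4 occupy positions 2–3 → average rank (2+3)/2 = 2.5.
The 2 values of 2.7 occupy positions 6–7 → average rank (6+7)/2 = 6.5.

8, 6.5, 2.5, 4, 2.5, 9, 6.5, 5, 10, 1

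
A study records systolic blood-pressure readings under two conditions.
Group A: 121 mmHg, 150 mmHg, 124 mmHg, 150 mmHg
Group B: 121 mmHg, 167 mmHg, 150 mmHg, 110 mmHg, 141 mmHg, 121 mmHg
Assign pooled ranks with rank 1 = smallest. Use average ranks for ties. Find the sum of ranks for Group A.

24

Sorted (ascending): 110, 121, 121, 121, 124, 141, 150, 150, 150, 167
The 3 values of 121 occupy positions 2–4 → average rank 3.
The 3 values of 150 occupy positions 7–9 → average rank 8.
Group A values → pooled ranks: 121→3, 150→8, 124→5, 150→8
Rank sum = 3 + 8 + 5 + 8 = 24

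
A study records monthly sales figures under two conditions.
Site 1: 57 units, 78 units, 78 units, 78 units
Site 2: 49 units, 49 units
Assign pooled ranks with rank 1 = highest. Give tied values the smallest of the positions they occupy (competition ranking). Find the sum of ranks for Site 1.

7

Sorted (descending): 78, 78, 78, 57, 49, 49
The 3 values of 78 occupy positions 1–3 → each gets rank 1.
The 2 values of 49 occupy positions 5–6 → each gets rank 5.
Site 1 values → pooled ranks: 57→4, 78→1, 78→1, 78→1
Rank sum = 4 + 1 + 1 + 1 = 7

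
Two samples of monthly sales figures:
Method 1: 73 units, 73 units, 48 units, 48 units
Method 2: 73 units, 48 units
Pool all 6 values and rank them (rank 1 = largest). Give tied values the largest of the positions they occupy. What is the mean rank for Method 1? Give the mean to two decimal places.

Sorted (descending): 73, 73, 73, 48, 48, 48
The 3 values of 73 occupy positions 1–3 → each gets rank 3.
The 3 values of 48 occupy positions 4–6 → each gets rank 6.
Method 1 values → pooled ranks: 73→3, 73→3, 48→6, 48→6
Mean rank = (3 + 3 + 6 + 6) / 4 = 4.50

4.50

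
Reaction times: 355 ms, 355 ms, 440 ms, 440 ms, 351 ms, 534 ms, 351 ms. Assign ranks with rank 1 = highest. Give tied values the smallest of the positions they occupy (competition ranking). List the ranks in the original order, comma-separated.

Sorted (descending): 534, 440, 440, 355, 355, 351, 351
The 2 values of 440 occupy positions 2–3 → each gets rank 2.
The 2 values of 355 occupy positions 4–5 → each gets rank 4.
The 2 values of 351 occupy positions 6–7 → each gets rank 6.

4, 4, 2, 2, 6, 1, 6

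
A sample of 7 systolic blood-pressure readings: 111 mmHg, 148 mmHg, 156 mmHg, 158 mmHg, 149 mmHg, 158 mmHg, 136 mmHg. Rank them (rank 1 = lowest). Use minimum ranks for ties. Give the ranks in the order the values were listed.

Sorted (ascending): 111, 136, 148, 149, 156, 158, 158
The 2 values of 158 occupy positions 6–7 → each gets rank 6.

1, 3, 5, 6, 4, 6, 2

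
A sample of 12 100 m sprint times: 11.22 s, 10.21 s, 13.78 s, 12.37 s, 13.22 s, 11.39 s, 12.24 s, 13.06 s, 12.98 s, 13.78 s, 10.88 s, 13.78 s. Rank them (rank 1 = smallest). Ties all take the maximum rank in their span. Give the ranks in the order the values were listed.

3, 1, 12, 6, 9, 4, 5, 8, 7, 12, 2, 12

Sorted (ascending): 10.21, 10.88, 11.22, 11.39, 12.24, 12.37, 12.98, 13.06, 13.22, 13.78, 13.78, 13.78
The 3 values of 13.78 occupy positions 10–12 → each gets rank 12.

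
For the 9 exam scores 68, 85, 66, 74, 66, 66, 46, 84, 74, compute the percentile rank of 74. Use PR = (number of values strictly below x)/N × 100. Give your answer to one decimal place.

N = 9.
Strictly below 74: 5. Equal to 74: 2.
PR = 5/9 × 100 = 55.6

55.6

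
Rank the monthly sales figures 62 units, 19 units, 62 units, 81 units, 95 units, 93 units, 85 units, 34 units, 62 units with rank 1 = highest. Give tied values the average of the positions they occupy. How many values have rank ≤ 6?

7

Sorted (descending): 95, 93, 85, 81, 62, 62, 62, 34, 19
The 3 values of 62 occupy positions 5–7 → average rank 6.
Ranks ≤ 6: {1, 2, 3, 4, 6, 6, 6} → 7 values.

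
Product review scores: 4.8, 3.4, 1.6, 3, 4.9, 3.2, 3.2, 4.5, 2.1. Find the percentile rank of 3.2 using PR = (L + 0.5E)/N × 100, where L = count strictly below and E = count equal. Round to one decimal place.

N = 9.
Strictly below 3.2: 3. Equal to 3.2: 2.
PR = (3 + 0.5·2)/9 × 100 = 44.4

44.4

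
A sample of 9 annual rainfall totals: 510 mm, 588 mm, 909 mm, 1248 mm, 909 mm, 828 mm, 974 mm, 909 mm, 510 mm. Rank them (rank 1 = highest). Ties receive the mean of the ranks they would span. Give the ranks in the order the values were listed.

Sorted (descending): 1248, 974, 909, 909, 909, 828, 588, 510, 510
The 3 values of 909 occupy positions 3–5 → average rank 4.
The 2 values of 510 occupy positions 8–9 → average rank (8+9)/2 = 8.5.

8.5, 7, 4, 1, 4, 6, 2, 4, 8.5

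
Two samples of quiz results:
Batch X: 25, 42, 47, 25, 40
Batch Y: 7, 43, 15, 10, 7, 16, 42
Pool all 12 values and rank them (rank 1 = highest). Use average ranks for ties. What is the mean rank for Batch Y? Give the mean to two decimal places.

7.93

Sorted (descending): 47, 43, 42, 42, 40, 25, 25, 16, 15, 10, 7, 7
The 2 values of 42 occupy positions 3–4 → average rank (3+4)/2 = 3.5.
The 2 values of 25 occupy positions 6–7 → average rank (6+7)/2 = 6.5.
The 2 values of 7 occupy positions 11–12 → average rank (11+12)/2 = 11.5.
Batch Y values → pooled ranks: 7→11.5, 43→2, 15→9, 10→10, 7→11.5, 16→8, 42→3.5
Mean rank = (11.5 + 2 + 9 + 10 + 11.5 + 8 + 3.5) / 7 = 7.93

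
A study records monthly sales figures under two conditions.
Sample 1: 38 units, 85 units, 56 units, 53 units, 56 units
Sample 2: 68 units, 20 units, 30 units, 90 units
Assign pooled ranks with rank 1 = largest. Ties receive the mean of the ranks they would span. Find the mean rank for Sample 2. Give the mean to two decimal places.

Sorted (descending): 90, 85, 68, 56, 56, 53, 38, 30, 20
The 2 values of 56 occupy positions 4–5 → average rank (4+5)/2 = 4.5.
Sample 2 values → pooled ranks: 68→3, 20→9, 30→8, 90→1
Mean rank = (3 + 9 + 8 + 1) / 4 = 5.25

5.25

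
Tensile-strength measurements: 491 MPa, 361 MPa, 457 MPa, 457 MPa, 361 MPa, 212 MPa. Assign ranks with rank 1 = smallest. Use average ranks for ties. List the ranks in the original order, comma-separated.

Sorted (ascending): 212, 361, 361, 457, 457, 491
The 2 values of 361 occupy positions 2–3 → average rank (2+3)/2 = 2.5.
The 2 values of 457 occupy positions 4–5 → average rank (4+5)/2 = 4.5.

6, 2.5, 4.5, 4.5, 2.5, 1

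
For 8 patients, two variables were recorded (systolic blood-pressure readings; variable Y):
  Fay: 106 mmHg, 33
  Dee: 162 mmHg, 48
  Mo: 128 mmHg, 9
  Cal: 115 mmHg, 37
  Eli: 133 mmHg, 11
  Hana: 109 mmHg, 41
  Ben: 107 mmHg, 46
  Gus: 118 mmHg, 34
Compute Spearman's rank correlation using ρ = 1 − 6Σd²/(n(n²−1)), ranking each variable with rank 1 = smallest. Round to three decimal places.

-0.071

Ranks of variable 1: 1, 8, 6, 4, 7, 3, 2, 5
Ranks of variable 2: 3, 8, 1, 5, 2, 6, 7, 4
d = r₁ − r₂: -2, 0, 5, -1, 5, -3, -5, 1
d²: 4, 0, 25, 1, 25, 9, 25, 1; Σd² = 90
ρ = 1 − 6·90/(8·63) = 1 − 540/504 = -0.071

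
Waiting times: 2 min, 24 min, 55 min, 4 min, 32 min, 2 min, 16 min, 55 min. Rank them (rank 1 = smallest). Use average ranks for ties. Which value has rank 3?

4

Sorted (ascending): 2, 2, 4, 16, 24, 32, 55, 55
The 2 values of 2 occupy positions 1–2 → average rank (1+2)/2 = 1.5.
The 2 values of 55 occupy positions 7–8 → average rank (7+8)/2 = 7.5.
Rank 3 → value 4.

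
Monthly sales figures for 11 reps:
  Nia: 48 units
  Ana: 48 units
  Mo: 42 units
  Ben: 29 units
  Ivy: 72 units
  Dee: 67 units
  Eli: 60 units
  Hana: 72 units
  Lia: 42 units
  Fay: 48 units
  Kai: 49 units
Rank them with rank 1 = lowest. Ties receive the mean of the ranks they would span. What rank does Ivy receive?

Sorted (ascending): 29, 42, 42, 48, 48, 48, 49, 60, 67, 72, 72
The 2 values of 42 occupy positions 2–3 → average rank (2+3)/2 = 2.5.
The 3 values of 48 occupy positions 4–6 → average rank 5.
The 2 values of 72 occupy positions 10–11 → average rank (10+11)/2 = 10.5.
Ivy has value 72 units → rank 10.5.

10.5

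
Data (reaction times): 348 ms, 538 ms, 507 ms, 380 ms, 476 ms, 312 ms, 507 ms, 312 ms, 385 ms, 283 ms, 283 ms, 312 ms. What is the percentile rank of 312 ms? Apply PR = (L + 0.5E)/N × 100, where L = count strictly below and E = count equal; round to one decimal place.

N = 12.
Strictly below 312: 2. Equal to 312: 3.
PR = (2 + 0.5·3)/12 × 100 = 29.2

29.2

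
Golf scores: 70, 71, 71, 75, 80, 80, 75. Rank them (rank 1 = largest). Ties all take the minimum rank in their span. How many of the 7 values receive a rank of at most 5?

Sorted (descending): 80, 80, 75, 75, 71, 71, 70
The 2 values of 80 occupy positions 1–2 → each gets rank 1.
The 2 values of 75 occupy positions 3–4 → each gets rank 3.
The 2 values of 71 occupy positions 5–6 → each gets rank 5.
Ranks ≤ 5: {1, 1, 3, 3, 5, 5} → 6 values.

6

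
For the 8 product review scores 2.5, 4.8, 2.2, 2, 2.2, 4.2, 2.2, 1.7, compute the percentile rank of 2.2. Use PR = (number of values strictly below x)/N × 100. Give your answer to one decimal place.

25.0

N = 8.
Strictly below 2.2: 2. Equal to 2.2: 3.
PR = 2/8 × 100 = 25.0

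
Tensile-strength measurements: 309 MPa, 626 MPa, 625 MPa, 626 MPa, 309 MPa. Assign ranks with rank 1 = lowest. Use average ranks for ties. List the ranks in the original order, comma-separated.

Sorted (ascending): 309, 309, 625, 626, 626
The 2 values of 309 occupy positions 1–2 → average rank (1+2)/2 = 1.5.
The 2 values of 626 occupy positions 4–5 → average rank (4+5)/2 = 4.5.

1.5, 4.5, 3, 4.5, 1.5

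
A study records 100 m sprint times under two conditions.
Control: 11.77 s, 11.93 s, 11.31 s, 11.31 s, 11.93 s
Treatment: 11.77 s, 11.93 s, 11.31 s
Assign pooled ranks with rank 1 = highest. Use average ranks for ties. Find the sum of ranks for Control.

22.5

Sorted (descending): 11.93, 11.93, 11.93, 11.77, 11.77, 11.31, 11.31, 11.31
The 3 values of 11.93 occupy positions 1–3 → average rank 2.
The 2 values of 11.77 occupy positions 4–5 → average rank (4+5)/2 = 4.5.
The 3 values of 11.31 occupy positions 6–8 → average rank 7.
Control values → pooled ranks: 11.77→4.5, 11.93→2, 11.31→7, 11.31→7, 11.93→2
Rank sum = 4.5 + 2 + 7 + 7 + 2 = 22.5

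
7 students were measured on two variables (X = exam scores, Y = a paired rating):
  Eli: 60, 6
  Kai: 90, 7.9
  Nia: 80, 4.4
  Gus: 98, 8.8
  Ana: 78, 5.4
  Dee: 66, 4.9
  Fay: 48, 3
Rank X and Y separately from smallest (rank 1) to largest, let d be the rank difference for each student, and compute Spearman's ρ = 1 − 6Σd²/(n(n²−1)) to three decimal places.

0.679

Ranks of variable 1: 2, 6, 5, 7, 4, 3, 1
Ranks of variable 2: 5, 6, 2, 7, 4, 3, 1
d = r₁ − r₂: -3, 0, 3, 0, 0, 0, 0
d²: 9, 0, 9, 0, 0, 0, 0; Σd² = 18
ρ = 1 − 6·18/(7·48) = 1 − 108/336 = 0.679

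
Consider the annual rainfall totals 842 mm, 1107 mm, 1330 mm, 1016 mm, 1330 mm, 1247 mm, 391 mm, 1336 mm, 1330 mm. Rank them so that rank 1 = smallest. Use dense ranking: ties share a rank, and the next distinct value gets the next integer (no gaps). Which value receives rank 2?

842

Sorted (ascending): 391, 842, 1016, 1107, 1247, 1330, 1330, 1330, 1336
The 3 values of 1330 share dense rank 6.
Remaining distinct values take the next consecutive integers.
Rank 2 → value 842.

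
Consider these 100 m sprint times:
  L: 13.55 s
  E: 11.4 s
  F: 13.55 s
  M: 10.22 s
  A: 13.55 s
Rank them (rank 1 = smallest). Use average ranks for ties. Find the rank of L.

Sorted (ascending): 10.22, 11.4, 13.55, 13.55, 13.55
The 3 values of 13.55 occupy positions 3–5 → average rank 4.
L has value 13.55 s → rank 4.

4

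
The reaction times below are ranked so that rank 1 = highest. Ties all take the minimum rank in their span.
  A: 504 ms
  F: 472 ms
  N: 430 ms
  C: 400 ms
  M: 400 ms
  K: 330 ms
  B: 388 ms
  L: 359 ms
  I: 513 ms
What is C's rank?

Sorted (descending): 513, 504, 472, 430, 400, 400, 388, 359, 330
The 2 values of 400 occupy positions 5–6 → each gets rank 5.
C has value 400 ms → rank 5.

5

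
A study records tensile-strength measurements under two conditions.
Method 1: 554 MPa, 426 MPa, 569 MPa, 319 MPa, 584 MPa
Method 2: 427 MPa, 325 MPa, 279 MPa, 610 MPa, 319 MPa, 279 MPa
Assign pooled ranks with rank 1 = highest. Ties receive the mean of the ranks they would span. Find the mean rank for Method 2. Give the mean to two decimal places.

Sorted (descending): 610, 584, 569, 554, 427, 426, 325, 319, 319, 279, 279
The 2 values of 319 occupy positions 8–9 → average rank (8+9)/2 = 8.5.
The 2 values of 279 occupy positions 10–11 → average rank (10+11)/2 = 10.5.
Method 2 values → pooled ranks: 427→5, 325→7, 279→10.5, 610→1, 319→8.5, 279→10.5
Mean rank = (5 + 7 + 10.5 + 1 + 8.5 + 10.5) / 6 = 7.08

7.08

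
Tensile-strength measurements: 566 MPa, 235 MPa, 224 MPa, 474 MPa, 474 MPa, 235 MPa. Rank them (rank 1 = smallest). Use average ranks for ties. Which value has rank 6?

Sorted (ascending): 224, 235, 235, 474, 474, 566
The 2 values of 235 occupy positions 2–3 → average rank (2+3)/2 = 2.5.
The 2 values of 474 occupy positions 4–5 → average rank (4+5)/2 = 4.5.
Rank 6 → value 566.

566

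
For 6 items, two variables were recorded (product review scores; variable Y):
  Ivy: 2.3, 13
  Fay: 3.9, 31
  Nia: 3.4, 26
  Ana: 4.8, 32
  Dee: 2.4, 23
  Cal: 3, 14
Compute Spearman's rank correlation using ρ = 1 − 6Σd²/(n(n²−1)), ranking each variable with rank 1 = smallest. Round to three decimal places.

0.943

Ranks of variable 1: 1, 5, 4, 6, 2, 3
Ranks of variable 2: 1, 5, 4, 6, 3, 2
d = r₁ − r₂: 0, 0, 0, 0, -1, 1
d²: 0, 0, 0, 0, 1, 1; Σd² = 2
ρ = 1 − 6·2/(6·35) = 1 − 12/210 = 0.943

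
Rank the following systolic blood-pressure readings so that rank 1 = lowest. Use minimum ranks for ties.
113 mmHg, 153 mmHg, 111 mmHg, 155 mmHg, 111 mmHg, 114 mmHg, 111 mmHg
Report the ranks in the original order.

Sorted (ascending): 111, 111, 111, 113, 114, 153, 155
The 3 values of 111 occupy positions 1–3 → each gets rank 1.

4, 6, 1, 7, 1, 5, 1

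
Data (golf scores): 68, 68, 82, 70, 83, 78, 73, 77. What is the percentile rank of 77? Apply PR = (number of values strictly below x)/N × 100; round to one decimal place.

50.0

N = 8.
Strictly below 77: 4. Equal to 77: 1.
PR = 4/8 × 100 = 50.0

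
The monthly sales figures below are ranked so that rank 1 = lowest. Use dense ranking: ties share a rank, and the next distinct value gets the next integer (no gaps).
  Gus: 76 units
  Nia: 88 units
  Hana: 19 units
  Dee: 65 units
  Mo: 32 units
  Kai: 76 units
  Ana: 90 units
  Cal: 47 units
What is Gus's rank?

5

Sorted (ascending): 19, 32, 47, 65, 76, 76, 88, 90
The 2 values of 76 share dense rank 5.
Remaining distinct values take the next consecutive integers.
Gus has value 76 units → rank 5.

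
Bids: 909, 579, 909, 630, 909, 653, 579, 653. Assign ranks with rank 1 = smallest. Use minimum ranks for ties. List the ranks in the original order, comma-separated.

6, 1, 6, 3, 6, 4, 1, 4

Sorted (ascending): 579, 579, 630, 653, 653, 909, 909, 909
The 2 values of 579 occupy positions 1–2 → each gets rank 1.
The 2 values of 653 occupy positions 4–5 → each gets rank 4.
The 3 values of 909 occupy positions 6–8 → each gets rank 6.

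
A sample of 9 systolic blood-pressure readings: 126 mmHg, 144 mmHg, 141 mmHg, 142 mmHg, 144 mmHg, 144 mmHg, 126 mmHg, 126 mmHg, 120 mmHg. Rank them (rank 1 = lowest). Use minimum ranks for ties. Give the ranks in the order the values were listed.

Sorted (ascending): 120, 126, 126, 126, 141, 142, 144, 144, 144
The 3 values of 126 occupy positions 2–4 → each gets rank 2.
The 3 values of 144 occupy positions 7–9 → each gets rank 7.

2, 7, 5, 6, 7, 7, 2, 2, 1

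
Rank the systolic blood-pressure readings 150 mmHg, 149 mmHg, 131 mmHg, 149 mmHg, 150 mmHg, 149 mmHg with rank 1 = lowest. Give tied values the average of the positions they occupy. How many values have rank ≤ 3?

Sorted (ascending): 131, 149, 149, 149, 150, 150
The 3 values of 149 occupy positions 2–4 → average rank 3.
The 2 values of 150 occupy positions 5–6 → average rank (5+6)/2 = 5.5.
Ranks ≤ 3: {1, 3, 3, 3} → 4 values.

4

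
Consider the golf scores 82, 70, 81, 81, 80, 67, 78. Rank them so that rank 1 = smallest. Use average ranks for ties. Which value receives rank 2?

70

Sorted (ascending): 67, 70, 78, 80, 81, 81, 82
The 2 values of 81 occupy positions 5–6 → average rank (5+6)/2 = 5.5.
Rank 2 → value 70.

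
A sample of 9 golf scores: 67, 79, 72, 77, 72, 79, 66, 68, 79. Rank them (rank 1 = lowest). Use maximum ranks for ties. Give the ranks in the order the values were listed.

Sorted (ascending): 66, 67, 68, 72, 72, 77, 79, 79, 79
The 2 values of 72 occupy positions 4–5 → each gets rank 5.
The 3 values of 79 occupy positions 7–9 → each gets rank 9.

2, 9, 5, 6, 5, 9, 1, 3, 9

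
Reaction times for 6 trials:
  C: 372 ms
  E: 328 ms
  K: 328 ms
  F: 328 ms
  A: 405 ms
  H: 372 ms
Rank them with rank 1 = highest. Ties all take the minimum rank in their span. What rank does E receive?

4

Sorted (descending): 405, 372, 372, 328, 328, 328
The 2 values of 372 occupy positions 2–3 → each gets rank 2.
The 3 values of 328 occupy positions 4–6 → each gets rank 4.
E has value 328 ms → rank 4.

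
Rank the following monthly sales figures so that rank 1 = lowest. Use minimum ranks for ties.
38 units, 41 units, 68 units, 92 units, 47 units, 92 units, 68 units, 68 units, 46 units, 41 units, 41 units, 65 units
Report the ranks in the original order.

Sorted (ascending): 38, 41, 41, 41, 46, 47, 65, 68, 68, 68, 92, 92
The 3 values of 41 occupy positions 2–4 → each gets rank 2.
The 3 values of 68 occupy positions 8–10 → each gets rank 8.
The 2 values of 92 occupy positions 11–12 → each gets rank 11.

1, 2, 8, 11, 6, 11, 8, 8, 5, 2, 2, 7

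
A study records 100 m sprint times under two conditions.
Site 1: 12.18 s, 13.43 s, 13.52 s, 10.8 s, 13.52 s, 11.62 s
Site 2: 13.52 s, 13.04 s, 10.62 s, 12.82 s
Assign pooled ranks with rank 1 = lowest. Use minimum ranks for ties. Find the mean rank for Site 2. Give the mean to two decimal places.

Sorted (ascending): 10.62, 10.8, 11.62, 12.18, 12.82, 13.04, 13.43, 13.52, 13.52, 13.52
The 3 values of 13.52 occupy positions 8–10 → each gets rank 8.
Site 2 values → pooled ranks: 13.52→8, 13.04→6, 10.62→1, 12.82→5
Mean rank = (8 + 6 + 1 + 5) / 4 = 5.00

5.00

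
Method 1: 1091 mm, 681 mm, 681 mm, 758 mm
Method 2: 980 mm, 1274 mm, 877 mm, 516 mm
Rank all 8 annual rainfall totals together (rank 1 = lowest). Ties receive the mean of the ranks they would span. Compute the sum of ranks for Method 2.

Sorted (ascending): 516, 681, 681, 758, 877, 980, 1091, 1274
The 2 values of 681 occupy positions 2–3 → average rank (2+3)/2 = 2.5.
Method 2 values → pooled ranks: 980→6, 1274→8, 877→5, 516→1
Rank sum = 6 + 8 + 5 + 1 = 20

20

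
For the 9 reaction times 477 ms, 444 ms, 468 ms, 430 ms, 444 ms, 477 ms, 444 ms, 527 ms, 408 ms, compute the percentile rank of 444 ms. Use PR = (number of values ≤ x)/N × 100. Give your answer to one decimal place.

N = 9.
Strictly below 444: 2. Equal to 444: 3.
PR = 5/9 × 100 = 55.6

55.6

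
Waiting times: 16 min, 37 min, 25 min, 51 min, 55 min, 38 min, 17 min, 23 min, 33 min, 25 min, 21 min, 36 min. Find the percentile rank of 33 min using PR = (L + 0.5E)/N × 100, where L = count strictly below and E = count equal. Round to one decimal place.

54.2

N = 12.
Strictly below 33: 6. Equal to 33: 1.
PR = (6 + 0.5·1)/12 × 100 = 54.2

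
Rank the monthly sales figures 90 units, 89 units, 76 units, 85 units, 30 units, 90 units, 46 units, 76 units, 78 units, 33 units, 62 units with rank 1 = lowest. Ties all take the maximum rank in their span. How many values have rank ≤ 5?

Sorted (ascending): 30, 33, 46, 62, 76, 76, 78, 85, 89, 90, 90
The 2 values of 76 occupy positions 5–6 → each gets rank 6.
The 2 values of 90 occupy positions 10–11 → each gets rank 11.
Ranks ≤ 5: {1, 2, 3, 4} → 4 values.

4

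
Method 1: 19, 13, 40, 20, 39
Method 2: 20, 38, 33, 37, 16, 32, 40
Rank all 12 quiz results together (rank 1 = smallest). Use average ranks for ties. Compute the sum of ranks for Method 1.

Sorted (ascending): 13, 16, 19, 20, 20, 32, 33, 37, 38, 39, 40, 40
The 2 values of 20 occupy positions 4–5 → average rank (4+5)/2 = 4.5.
The 2 values of 40 occupy positions 11–12 → average rank (11+12)/2 = 11.5.
Method 1 values → pooled ranks: 19→3, 13→1, 40→11.5, 20→4.5, 39→10
Rank sum = 3 + 1 + 11.5 + 4.5 + 10 = 30

30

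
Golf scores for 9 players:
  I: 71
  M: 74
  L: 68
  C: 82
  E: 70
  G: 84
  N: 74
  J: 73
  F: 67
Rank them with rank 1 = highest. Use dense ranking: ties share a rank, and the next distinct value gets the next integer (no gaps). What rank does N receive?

3

Sorted (descending): 84, 82, 74, 74, 73, 71, 70, 68, 67
The 2 values of 74 share dense rank 3.
Remaining distinct values take the next consecutive integers.
N has value 74 → rank 3.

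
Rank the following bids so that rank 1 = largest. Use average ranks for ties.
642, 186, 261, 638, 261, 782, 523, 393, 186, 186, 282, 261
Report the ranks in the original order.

Sorted (descending): 782, 642, 638, 523, 393, 282, 261, 261, 261, 186, 186, 186
The 3 values of 261 occupy positions 7–9 → average rank 8.
The 3 values of 186 occupy positions 10–12 → average rank 11.

2, 11, 8, 3, 8, 1, 4, 5, 11, 11, 6, 8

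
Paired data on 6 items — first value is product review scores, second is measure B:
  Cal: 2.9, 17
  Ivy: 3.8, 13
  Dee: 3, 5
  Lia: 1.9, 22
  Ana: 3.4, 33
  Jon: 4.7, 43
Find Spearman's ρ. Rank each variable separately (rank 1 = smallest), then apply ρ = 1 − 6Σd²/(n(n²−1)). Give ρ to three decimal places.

Ranks of variable 1: 2, 5, 3, 1, 4, 6
Ranks of variable 2: 3, 2, 1, 4, 5, 6
d = r₁ − r₂: -1, 3, 2, -3, -1, 0
d²: 1, 9, 4, 9, 1, 0; Σd² = 24
ρ = 1 − 6·24/(6·35) = 1 − 144/210 = 0.314

0.314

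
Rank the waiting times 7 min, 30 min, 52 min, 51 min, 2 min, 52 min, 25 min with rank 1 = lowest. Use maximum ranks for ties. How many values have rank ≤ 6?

5

Sorted (ascending): 2, 7, 25, 30, 51, 52, 52
The 2 values of 52 occupy positions 6–7 → each gets rank 7.
Ranks ≤ 6: {1, 2, 3, 4, 5} → 5 values.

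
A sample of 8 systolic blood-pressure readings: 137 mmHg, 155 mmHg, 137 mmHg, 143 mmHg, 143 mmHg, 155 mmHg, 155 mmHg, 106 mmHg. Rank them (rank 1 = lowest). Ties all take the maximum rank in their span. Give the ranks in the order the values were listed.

3, 8, 3, 5, 5, 8, 8, 1

Sorted (ascending): 106, 137, 137, 143, 143, 155, 155, 155
The 2 values of 137 occupy positions 2–3 → each gets rank 3.
The 2 values of 143 occupy positions 4–5 → each gets rank 5.
The 3 values of 155 occupy positions 6–8 → each gets rank 8.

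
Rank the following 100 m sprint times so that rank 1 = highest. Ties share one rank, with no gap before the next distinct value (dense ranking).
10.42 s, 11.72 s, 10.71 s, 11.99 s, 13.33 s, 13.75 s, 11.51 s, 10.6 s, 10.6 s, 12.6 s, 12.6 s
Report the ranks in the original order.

Sorted (descending): 13.75, 13.33, 12.6, 12.6, 11.99, 11.72, 11.51, 10.71, 10.6, 10.6, 10.42
The 2 values of 12.6 share dense rank 3.
The 2 values of 10.6 share dense rank 8.
Remaining distinct values take the next consecutive integers.

9, 5, 7, 4, 2, 1, 6, 8, 8, 3, 3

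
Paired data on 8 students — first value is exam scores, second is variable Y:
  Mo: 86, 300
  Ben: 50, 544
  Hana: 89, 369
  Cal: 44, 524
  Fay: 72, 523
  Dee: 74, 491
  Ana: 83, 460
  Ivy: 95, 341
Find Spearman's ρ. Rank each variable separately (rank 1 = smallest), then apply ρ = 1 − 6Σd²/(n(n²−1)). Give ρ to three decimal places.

-0.905

Ranks of variable 1: 6, 2, 7, 1, 3, 4, 5, 8
Ranks of variable 2: 1, 8, 3, 7, 6, 5, 4, 2
d = r₁ − r₂: 5, -6, 4, -6, -3, -1, 1, 6
d²: 25, 36, 16, 36, 9, 1, 1, 36; Σd² = 160
ρ = 1 − 6·160/(8·63) = 1 − 960/504 = -0.905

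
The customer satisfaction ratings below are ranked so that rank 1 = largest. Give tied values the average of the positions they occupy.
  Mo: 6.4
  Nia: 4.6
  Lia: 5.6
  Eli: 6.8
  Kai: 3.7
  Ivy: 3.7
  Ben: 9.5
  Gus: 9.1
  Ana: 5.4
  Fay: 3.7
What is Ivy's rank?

Sorted (descending): 9.5, 9.1, 6.8, 6.4, 5.6, 5.4, 4.6, 3.7, 3.7, 3.7
The 3 values of 3.7 occupy positions 8–10 → average rank 9.
Ivy has value 3.7 → rank 9.

9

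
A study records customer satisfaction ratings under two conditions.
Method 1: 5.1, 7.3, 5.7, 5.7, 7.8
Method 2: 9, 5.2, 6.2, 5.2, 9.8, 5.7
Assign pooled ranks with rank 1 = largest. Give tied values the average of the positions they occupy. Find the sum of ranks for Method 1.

32

Sorted (descending): 9.8, 9, 7.8, 7.3, 6.2, 5.7, 5.7, 5.7, 5.2, 5.2, 5.1
The 3 values of 5.7 occupy positions 6–8 → average rank 7.
The 2 values of 5.2 occupy positions 9–10 → average rank (9+10)/2 = 9.5.
Method 1 values → pooled ranks: 5.1→11, 7.3→4, 5.7→7, 5.7→7, 7.8→3
Rank sum = 11 + 4 + 7 + 7 + 3 = 32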